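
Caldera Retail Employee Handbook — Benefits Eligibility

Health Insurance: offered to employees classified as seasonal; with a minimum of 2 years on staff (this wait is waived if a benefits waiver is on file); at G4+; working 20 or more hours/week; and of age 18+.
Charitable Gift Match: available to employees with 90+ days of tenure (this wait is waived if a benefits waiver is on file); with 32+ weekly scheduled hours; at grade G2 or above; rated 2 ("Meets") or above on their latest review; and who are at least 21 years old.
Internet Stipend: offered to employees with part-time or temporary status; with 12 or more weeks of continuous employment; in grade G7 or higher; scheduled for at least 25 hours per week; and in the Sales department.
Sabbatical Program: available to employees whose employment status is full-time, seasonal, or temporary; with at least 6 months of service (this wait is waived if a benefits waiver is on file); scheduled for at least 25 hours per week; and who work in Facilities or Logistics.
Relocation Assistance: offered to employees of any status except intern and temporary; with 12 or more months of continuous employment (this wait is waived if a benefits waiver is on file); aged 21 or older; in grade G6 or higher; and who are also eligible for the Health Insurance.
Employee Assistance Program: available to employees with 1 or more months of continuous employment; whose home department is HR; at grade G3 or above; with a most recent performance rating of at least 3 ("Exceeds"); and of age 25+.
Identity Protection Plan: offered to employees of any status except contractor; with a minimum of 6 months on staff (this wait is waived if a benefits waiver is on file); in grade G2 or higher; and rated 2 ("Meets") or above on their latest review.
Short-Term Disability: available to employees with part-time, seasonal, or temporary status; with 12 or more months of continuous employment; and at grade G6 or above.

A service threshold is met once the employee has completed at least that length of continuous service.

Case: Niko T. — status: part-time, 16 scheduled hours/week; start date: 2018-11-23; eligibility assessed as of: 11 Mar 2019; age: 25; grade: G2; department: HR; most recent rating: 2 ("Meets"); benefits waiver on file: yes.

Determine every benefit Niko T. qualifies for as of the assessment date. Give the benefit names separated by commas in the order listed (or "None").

Identity Protection Plan

Service from 2018-11-23 to 11 Mar 2019: 108 days.
Health Insurance — status part-time ✗ (requires seasonal) → not eligible.
Charitable Gift Match — benefits waiver on file ✓; 16 hrs/wk < 32 ✗ → not eligible.
Internet Stipend — status part-time ✓; service 108 days ≥ 12 weeks (≈84 days) ✓; grade G2 < G7 ✗ → not eligible.
Sabbatical Program — status part-time ✗ (requires full-time, seasonal, or temporary) → not eligible.
Relocation Assistance — status part-time ✓ (not excluded); benefits waiver on file ✓; age 25 ≥ 21 ✓; grade G2 < G6 ✗ → not eligible.
Employee Assistance Program — service 108 days ≥ 1 month (≈30 days) ✓; dept HR ✓; grade G2 < G3 ✗ → not eligible.
Identity Protection Plan — status part-time ✓ (not excluded); benefits waiver on file ✓; grade G2 ≥ G2 ✓; rating 2 ≥ 2 ✓ → eligible.
Short-Term Disability — status part-time ✓; service 108 days < 12 months (≈360 days) ✗ → not eligible.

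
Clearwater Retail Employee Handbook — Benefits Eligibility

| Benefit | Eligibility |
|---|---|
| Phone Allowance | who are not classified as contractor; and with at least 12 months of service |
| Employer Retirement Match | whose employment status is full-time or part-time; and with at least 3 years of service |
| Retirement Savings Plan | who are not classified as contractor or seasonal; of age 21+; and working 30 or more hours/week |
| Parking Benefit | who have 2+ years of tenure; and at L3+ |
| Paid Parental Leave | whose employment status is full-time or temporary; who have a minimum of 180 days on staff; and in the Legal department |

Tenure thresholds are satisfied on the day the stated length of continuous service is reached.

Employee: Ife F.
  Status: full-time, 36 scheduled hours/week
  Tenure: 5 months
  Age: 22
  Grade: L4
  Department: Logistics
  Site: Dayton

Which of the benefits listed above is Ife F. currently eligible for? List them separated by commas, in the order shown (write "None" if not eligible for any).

Phone Allowance — status full-time ✓ (not excluded); service 5 months < 12 months ✗ → not eligible.
Employer Retirement Match — status full-time ✓; service 5 months < 3 years (≈1095 days) ✗ → not eligible.
Retirement Savings Plan — status full-time ✓ (not excluded); age 22 ≥ 21 ✓; 36 hrs/wk ≥ 30 ✓ → eligible.
Parking Benefit — service 5 months < 2 years (≈730 days) ✗ → not eligible.
Paid Parental Leave — status full-time ✓; service 5 months < 180 days ✗ → not eligible.

Retirement Savings Plan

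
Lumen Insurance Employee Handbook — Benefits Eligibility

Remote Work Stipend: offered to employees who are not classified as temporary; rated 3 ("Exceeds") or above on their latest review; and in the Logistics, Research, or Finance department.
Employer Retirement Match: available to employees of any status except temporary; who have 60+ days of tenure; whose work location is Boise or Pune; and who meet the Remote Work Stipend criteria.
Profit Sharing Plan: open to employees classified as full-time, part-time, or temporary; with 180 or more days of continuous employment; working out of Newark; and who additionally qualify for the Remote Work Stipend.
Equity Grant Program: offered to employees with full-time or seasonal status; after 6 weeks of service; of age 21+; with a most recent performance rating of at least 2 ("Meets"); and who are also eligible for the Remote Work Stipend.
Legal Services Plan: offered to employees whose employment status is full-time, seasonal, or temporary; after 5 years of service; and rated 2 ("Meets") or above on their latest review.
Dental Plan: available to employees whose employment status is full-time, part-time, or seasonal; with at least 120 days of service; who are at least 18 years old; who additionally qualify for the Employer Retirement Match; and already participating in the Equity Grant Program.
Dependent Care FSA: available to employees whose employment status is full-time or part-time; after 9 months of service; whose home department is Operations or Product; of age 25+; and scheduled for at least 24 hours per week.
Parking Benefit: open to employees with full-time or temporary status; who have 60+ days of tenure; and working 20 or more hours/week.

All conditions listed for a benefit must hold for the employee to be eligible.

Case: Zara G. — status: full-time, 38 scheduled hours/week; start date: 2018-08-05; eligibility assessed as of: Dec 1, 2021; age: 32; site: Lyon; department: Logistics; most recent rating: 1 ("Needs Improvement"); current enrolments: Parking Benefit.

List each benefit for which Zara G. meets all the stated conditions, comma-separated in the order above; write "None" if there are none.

Service from 2018-08-05 to Dec 1, 2021: 1214 days.
Remote Work Stipend — status full-time ✓ (not excluded); rating 1 < 3 ✗ → not eligible.
Employer Retirement Match — status full-time ✓ (not excluded); service 1214 days ≥ 60 days ✓; site Lyon ✗ (not Boise or Pune) → not eligible.
Profit Sharing Plan — status full-time ✓; service 1214 days ≥ 180 days ✓; site Lyon ✗ (not Newark) → not eligible.
Equity Grant Program — status full-time ✓; service 1214 days ≥ 6 weeks (≈42 days) ✓; age 32 ≥ 21 ✓; rating 1 < 2 ✗ → not eligible.
Legal Services Plan — status full-time ✓; service 1214 days < 5 years (≈1825 days) ✗ → not eligible.
Dental Plan — status full-time ✓; service 1214 days ≥ 120 days ✓; age 32 ≥ 18 ✓; not eligible for Employer Retirement Match ✗ → not eligible.
Dependent Care FSA — status full-time ✓; service 1214 days ≥ 9 months (≈270 days) ✓; dept Logistics ✗ → not eligible.
Parking Benefit — status full-time ✓; service 1214 days ≥ 60 days ✓; 38 hrs/wk ≥ 20 ✓ → eligible.

Parking Benefit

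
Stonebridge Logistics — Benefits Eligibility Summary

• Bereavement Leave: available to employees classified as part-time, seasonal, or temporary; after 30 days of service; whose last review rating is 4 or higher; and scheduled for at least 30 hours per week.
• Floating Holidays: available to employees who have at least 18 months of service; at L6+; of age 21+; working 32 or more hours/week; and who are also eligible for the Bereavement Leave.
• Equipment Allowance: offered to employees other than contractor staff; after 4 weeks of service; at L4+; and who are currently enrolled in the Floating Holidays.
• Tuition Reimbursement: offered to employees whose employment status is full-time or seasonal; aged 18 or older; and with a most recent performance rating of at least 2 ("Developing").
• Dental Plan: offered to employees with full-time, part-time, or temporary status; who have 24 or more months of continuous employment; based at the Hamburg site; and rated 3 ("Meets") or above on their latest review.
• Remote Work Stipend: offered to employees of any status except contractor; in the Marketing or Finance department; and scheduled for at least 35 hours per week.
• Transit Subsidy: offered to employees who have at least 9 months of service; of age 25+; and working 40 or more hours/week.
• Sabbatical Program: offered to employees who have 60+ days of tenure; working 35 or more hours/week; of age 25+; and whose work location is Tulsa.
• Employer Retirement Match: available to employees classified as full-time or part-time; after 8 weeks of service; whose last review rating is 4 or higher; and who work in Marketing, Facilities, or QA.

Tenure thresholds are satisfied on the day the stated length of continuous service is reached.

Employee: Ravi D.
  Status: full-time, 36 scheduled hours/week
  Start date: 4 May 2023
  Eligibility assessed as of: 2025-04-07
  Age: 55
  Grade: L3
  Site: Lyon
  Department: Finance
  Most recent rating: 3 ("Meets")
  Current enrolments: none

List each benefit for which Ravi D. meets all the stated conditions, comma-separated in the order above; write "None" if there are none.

Service from 4 May 2023 to 2025-04-07: 704 days.
Bereavement Leave — status full-time ✗ (requires part-time, seasonal, or temporary) → not eligible.
Floating Holidays — service 704 days ≥ 18 months (≈540 days) ✓; grade L3 < L6 ✗ → not eligible.
Equipment Allowance — status full-time ✓ (not excluded); service 704 days ≥ 4 weeks (≈28 days) ✓; grade L3 < L4 ✗ → not eligible.
Tuition Reimbursement — status full-time ✓; age 55 ≥ 18 ✓; rating 3 ≥ 2 ✓ → eligible.
Dental Plan — status full-time ✓; service 704 days < 24 months (≈720 days) ✗ → not eligible.
Remote Work Stipend — status full-time ✓ (not excluded); dept Finance ✓; 36 hrs/wk ≥ 35 ✓ → eligible.
Transit Subsidy — service 704 days ≥ 9 months (≈270 days) ✓; age 55 ≥ 25 ✓; 36 hrs/wk < 40 ✗ → not eligible.
Sabbatical Program — service 704 days ≥ 60 days ✓; 36 hrs/wk ≥ 35 ✓; age 55 ≥ 25 ✓; site Lyon ✗ (not Tulsa) → not eligible.
Employer Retirement Match — status full-time ✓; service 704 days ≥ 8 weeks (≈56 days) ✓; rating 3 < 4 ✗ → not eligible.

Tuition Reimbursement, Remote Work Stipend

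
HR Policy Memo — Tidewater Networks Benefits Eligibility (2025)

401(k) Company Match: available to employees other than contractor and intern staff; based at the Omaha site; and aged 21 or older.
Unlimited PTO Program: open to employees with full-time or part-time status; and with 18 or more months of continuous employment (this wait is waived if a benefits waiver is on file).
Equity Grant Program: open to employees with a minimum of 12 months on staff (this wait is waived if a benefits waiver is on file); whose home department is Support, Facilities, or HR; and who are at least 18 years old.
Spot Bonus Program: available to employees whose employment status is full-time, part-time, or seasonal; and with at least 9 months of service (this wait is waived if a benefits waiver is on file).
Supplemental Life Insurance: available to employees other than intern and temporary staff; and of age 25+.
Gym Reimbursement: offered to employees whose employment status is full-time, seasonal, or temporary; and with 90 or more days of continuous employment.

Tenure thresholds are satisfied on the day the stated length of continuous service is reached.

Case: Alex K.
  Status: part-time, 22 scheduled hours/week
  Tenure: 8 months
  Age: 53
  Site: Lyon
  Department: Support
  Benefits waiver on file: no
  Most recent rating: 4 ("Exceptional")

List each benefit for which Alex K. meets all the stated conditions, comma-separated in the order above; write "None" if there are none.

Supplemental Life Insurance

401(k) Company Match — status part-time ✓ (not excluded); site Lyon ✗ (not Omaha) → not eligible.
Unlimited PTO Program — status part-time ✓; no waiver, service 8 months < 18 months ✗ → not eligible.
Equity Grant Program — no waiver, service 8 months < 12 months ✗ → not eligible.
Spot Bonus Program — status part-time ✓; no waiver, service 8 months < 9 months ✗ → not eligible.
Supplemental Life Insurance — status part-time ✓ (not excluded); age 53 ≥ 25 ✓ → eligible.
Gym Reimbursement — status part-time ✗ (requires full-time, seasonal, or temporary) → not eligible.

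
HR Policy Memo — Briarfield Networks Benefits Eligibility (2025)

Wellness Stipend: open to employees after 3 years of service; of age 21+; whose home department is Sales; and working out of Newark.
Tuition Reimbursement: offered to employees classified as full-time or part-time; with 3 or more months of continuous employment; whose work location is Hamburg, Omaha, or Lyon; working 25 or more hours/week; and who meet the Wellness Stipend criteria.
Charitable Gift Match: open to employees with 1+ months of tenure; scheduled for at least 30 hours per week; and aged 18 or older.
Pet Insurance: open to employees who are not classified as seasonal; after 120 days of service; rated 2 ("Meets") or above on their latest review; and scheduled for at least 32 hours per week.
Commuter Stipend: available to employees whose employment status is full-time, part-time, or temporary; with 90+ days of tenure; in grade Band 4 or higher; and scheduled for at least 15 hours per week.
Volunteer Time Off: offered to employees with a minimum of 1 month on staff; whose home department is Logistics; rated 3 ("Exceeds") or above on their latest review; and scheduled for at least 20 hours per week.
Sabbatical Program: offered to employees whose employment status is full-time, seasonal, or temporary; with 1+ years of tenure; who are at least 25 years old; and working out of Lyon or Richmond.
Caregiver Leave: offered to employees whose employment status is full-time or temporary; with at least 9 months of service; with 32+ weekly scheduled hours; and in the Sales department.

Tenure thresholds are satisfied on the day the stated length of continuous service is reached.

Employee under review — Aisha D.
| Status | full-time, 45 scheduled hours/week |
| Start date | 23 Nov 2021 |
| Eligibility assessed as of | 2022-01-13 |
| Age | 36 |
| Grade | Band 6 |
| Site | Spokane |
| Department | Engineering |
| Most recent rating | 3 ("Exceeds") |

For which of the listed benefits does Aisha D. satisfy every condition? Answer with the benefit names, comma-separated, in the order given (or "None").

Service from 23 Nov 2021 to 2022-01-13: 51 days.
Wellness Stipend — service 51 days < 3 years (≈1095 days) ✗ → not eligible.
Tuition Reimbursement — status full-time ✓; service 51 days < 3 months (≈90 days) ✗ → not eligible.
Charitable Gift Match — service 51 days ≥ 1 month (≈30 days) ✓; 45 hrs/wk ≥ 30 ✓; age 36 ≥ 18 ✓ → eligible.
Pet Insurance — status full-time ✓ (not excluded); service 51 days < 120 days ✗ → not eligible.
Commuter Stipend — status full-time ✓; service 51 days < 90 days ✗ → not eligible.
Volunteer Time Off — service 51 days ≥ 1 month (≈30 days) ✓; dept Engineering ✗ → not eligible.
Sabbatical Program — status full-time ✓; service 51 days < 1 year (≈365 days) ✗ → not eligible.
Caregiver Leave — status full-time ✓; service 51 days < 9 months (≈270 days) ✗ → not eligible.

Charitable Gift Match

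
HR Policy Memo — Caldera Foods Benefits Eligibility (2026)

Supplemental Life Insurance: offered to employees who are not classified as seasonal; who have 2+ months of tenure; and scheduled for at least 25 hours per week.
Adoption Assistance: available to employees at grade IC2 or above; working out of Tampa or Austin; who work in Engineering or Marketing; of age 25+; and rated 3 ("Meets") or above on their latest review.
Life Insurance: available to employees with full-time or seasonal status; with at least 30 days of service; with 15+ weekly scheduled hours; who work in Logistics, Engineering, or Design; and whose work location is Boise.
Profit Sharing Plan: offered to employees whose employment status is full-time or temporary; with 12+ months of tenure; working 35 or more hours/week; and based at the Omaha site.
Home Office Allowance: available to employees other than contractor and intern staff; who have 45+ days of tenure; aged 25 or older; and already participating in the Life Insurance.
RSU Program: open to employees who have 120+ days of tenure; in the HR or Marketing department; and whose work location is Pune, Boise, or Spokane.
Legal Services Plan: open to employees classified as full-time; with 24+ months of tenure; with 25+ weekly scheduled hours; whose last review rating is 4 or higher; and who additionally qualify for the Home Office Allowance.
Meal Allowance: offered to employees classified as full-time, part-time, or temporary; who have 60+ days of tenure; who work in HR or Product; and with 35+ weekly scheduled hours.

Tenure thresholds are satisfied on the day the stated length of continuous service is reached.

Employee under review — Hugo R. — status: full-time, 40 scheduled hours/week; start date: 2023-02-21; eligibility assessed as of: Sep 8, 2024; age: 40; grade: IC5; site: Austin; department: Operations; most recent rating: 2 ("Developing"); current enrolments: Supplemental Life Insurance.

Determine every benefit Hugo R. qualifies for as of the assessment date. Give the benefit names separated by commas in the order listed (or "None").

Supplemental Life Insurance

Service from 2023-02-21 to Sep 8, 2024: 565 days.
Supplemental Life Insurance — status full-time ✓ (not excluded); service 565 days ≥ 2 months (≈60 days) ✓; 40 hrs/wk ≥ 25 ✓ → eligible.
Adoption Assistance — grade IC5 ≥ IC2 ✓; site Austin ✓; dept Operations ✗ → not eligible.
Life Insurance — status full-time ✓; service 565 days ≥ 30 days ✓; 40 hrs/wk ≥ 15 ✓; dept Operations ✗ → not eligible.
Profit Sharing Plan — status full-time ✓; service 565 days ≥ 12 months (≈360 days) ✓; 40 hrs/wk ≥ 35 ✓; site Austin ✗ (not Omaha) → not eligible.
Home Office Allowance — status full-time ✓ (not excluded); service 565 days ≥ 45 days ✓; age 40 ≥ 25 ✓; not enrolled in Life Insurance ✗ → not eligible.
RSU Program — service 565 days ≥ 120 days ✓; dept Operations ✗ → not eligible.
Legal Services Plan — status full-time ✓; service 565 days < 24 months (≈720 days) ✗ → not eligible.
Meal Allowance — status full-time ✓; service 565 days ≥ 60 days ✓; dept Operations ✗ → not eligible.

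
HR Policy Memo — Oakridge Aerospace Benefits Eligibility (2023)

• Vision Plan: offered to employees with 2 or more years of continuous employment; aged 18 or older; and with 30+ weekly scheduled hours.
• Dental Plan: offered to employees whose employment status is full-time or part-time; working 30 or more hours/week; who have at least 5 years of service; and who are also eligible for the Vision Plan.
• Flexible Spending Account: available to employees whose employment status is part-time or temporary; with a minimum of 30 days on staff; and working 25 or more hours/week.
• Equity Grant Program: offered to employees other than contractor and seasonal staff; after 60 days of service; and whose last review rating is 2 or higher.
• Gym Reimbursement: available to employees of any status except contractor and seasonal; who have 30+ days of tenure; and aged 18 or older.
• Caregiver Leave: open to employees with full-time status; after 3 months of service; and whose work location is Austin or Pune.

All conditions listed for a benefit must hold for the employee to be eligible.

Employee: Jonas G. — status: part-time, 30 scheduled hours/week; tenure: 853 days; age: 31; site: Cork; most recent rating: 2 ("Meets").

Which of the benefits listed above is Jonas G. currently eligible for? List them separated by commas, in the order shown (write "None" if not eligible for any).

Vision Plan — service 853 days ≥ 2 years (≈730 days) ✓; age 31 ≥ 18 ✓; 30 hrs/wk ≥ 30 ✓ → eligible.
Dental Plan — status part-time ✓; 30 hrs/wk ≥ 30 ✓; service 853 days < 5 years (≈1825 days) ✗ → not eligible.
Flexible Spending Account — status part-time ✓; service 853 days ≥ 30 days ✓; 30 hrs/wk ≥ 25 ✓ → eligible.
Equity Grant Program — status part-time ✓ (not excluded); service 853 days ≥ 60 days ✓; rating 2 ≥ 2 ✓ → eligible.
Gym Reimbursement — status part-time ✓ (not excluded); service 853 days ≥ 30 days ✓; age 31 ≥ 18 ✓ → eligible.
Caregiver Leave — status part-time ✗ (requires full-time) → not eligible.

Vision Plan, Flexible Spending Account, Equity Grant Program, Gym Reimbursement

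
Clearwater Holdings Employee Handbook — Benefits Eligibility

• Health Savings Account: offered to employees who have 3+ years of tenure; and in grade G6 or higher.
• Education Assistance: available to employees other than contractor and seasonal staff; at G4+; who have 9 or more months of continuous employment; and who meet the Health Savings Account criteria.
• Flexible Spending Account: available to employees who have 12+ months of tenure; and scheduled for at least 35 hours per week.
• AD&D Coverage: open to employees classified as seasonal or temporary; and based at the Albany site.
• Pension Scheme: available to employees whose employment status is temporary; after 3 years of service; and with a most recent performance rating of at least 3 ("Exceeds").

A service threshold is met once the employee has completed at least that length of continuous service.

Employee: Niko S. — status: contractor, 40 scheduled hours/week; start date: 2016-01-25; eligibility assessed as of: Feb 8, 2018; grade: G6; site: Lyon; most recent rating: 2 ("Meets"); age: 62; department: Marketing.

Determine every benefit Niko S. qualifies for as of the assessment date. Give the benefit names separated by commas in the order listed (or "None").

Flexible Spending Account

Service from 2016-01-25 to Feb 8, 2018: 745 days.
Health Savings Account — service 745 days < 3 years (≈1095 days) ✗ → not eligible.
Education Assistance — status contractor ✗ (excluded) → not eligible.
Flexible Spending Account — service 745 days ≥ 12 months (≈360 days) ✓; 40 hrs/wk ≥ 35 ✓ → eligible.
AD&D Coverage — status contractor ✗ (requires seasonal or temporary) → not eligible.
Pension Scheme — status contractor ✗ (requires temporary) → not eligible.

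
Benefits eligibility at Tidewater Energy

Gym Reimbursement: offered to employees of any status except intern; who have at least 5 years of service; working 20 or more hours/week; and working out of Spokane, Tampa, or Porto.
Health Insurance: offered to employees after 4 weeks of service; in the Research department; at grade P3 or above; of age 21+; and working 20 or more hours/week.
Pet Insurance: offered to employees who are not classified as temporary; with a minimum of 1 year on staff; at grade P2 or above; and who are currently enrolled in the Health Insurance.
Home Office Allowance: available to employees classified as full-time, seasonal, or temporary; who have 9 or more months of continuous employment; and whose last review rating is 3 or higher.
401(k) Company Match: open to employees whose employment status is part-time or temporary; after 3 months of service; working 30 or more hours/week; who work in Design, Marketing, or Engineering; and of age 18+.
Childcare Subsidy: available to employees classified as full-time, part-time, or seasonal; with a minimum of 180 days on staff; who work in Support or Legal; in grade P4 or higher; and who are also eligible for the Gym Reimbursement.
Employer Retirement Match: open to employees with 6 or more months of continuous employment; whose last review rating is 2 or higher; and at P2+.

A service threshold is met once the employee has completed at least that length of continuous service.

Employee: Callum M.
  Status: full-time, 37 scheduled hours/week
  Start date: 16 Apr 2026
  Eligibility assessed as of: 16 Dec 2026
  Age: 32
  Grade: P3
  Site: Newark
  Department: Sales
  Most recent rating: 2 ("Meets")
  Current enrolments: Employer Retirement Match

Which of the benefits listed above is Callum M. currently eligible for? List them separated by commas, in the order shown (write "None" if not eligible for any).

Service from 16 Apr 2026 to 16 Dec 2026: 244 days.
Gym Reimbursement — status full-time ✓ (not excluded); service 244 days < 5 years (≈1825 days) ✗ → not eligible.
Health Insurance — service 244 days ≥ 4 weeks (≈28 days) ✓; dept Sales ✗ → not eligible.
Pet Insurance — status full-time ✓ (not excluded); service 244 days < 1 year (≈365 days) ✗ → not eligible.
Home Office Allowance — status full-time ✓; service 244 days < 9 months (≈270 days) ✗ → not eligible.
401(k) Company Match — status full-time ✗ (requires part-time or temporary) → not eligible.
Childcare Subsidy — status full-time ✓; service 244 days ≥ 180 days ✓; dept Sales ✗ → not eligible.
Employer Retirement Match — service 244 days ≥ 6 months (≈180 days) ✓; rating 2 ≥ 2 ✓; grade P3 ≥ P2 ✓ → eligible.

Employer Retirement Match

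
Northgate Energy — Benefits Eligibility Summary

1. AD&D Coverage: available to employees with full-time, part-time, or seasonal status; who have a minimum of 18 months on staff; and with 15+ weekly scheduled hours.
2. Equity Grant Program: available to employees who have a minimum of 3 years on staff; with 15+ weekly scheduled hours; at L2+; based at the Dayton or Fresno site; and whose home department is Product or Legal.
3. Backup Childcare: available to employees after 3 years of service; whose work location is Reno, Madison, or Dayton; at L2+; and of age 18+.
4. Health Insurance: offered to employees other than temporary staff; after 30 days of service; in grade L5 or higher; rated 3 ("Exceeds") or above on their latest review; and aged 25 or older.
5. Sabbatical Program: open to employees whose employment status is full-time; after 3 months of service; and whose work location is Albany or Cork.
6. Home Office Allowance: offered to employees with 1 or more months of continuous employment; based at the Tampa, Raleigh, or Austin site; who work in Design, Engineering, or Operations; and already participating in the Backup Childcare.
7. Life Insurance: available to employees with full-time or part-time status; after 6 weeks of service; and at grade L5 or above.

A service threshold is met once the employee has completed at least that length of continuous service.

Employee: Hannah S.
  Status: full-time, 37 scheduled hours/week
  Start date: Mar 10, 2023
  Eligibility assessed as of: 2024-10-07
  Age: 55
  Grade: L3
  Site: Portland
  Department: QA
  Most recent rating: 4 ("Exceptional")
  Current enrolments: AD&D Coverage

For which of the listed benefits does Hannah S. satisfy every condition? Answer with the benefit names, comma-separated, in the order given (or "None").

Service from Mar 10, 2023 to 2024-10-07: 577 days.
AD&D Coverage — status full-time ✓; service 577 days ≥ 18 months (≈540 days) ✓; 37 hrs/wk ≥ 15 ✓ → eligible.
Equity Grant Program — service 577 days < 3 years (≈1095 days) ✗ → not eligible.
Backup Childcare — service 577 days < 3 years (≈1095 days) ✗ → not eligible.
Health Insurance — status full-time ✓ (not excluded); service 577 days ≥ 30 days ✓; grade L3 < L5 ✗ → not eligible.
Sabbatical Program — status full-time ✓; service 577 days ≥ 3 months (≈90 days) ✓; site Portland ✗ (not Albany or Cork) → not eligible.
Home Office Allowance — service 577 days ≥ 1 month (≈30 days) ✓; site Portland ✗ (not Tampa, Raleigh, or Austin) → not eligible.
Life Insurance — status full-time ✓; service 577 days ≥ 6 weeks (≈42 days) ✓; grade L3 < L5 ✗ → not eligible.

AD&D Coverage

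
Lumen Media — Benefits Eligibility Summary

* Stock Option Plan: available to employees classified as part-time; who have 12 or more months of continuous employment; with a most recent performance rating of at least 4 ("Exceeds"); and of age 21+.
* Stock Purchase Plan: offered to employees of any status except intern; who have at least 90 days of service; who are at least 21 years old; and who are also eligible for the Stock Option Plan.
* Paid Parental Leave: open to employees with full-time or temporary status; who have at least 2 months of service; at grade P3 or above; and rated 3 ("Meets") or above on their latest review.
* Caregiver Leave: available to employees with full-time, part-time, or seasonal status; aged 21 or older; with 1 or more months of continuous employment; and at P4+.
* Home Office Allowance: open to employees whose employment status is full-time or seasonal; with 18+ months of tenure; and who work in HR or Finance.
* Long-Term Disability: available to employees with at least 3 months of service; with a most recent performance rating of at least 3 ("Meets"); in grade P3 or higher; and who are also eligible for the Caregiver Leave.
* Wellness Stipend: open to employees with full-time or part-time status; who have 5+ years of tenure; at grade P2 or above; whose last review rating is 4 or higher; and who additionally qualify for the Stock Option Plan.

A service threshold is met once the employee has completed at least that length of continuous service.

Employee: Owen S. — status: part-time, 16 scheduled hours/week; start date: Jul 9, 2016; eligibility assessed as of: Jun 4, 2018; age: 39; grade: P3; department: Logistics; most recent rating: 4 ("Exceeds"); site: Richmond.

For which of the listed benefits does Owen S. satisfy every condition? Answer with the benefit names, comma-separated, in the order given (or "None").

Stock Option Plan, Stock Purchase Plan

Service from Jul 9, 2016 to Jun 4, 2018: 695 days.
Stock Option Plan — status part-time ✓; service 695 days ≥ 12 months (≈360 days) ✓; rating 4 ≥ 4 ✓; age 39 ≥ 21 ✓ → eligible.
Stock Purchase Plan — status part-time ✓ (not excluded); service 695 days ≥ 90 days ✓; age 39 ≥ 21 ✓; eligible for Stock Option Plan ✓ → eligible.
Paid Parental Leave — status part-time ✗ (requires full-time or temporary) → not eligible.
Caregiver Leave — status part-time ✓; age 39 ≥ 21 ✓; service 695 days ≥ 1 month (≈30 days) ✓; grade P3 < P4 ✗ → not eligible.
Home Office Allowance — status part-time ✗ (requires full-time or seasonal) → not eligible.
Long-Term Disability — service 695 days ≥ 3 months (≈90 days) ✓; rating 4 ≥ 3 ✓; grade P3 ≥ P3 ✓; not eligible for Caregiver Leave ✗ → not eligible.
Wellness Stipend — status part-time ✓; service 695 days < 5 years (≈1825 days) ✗ → not eligible.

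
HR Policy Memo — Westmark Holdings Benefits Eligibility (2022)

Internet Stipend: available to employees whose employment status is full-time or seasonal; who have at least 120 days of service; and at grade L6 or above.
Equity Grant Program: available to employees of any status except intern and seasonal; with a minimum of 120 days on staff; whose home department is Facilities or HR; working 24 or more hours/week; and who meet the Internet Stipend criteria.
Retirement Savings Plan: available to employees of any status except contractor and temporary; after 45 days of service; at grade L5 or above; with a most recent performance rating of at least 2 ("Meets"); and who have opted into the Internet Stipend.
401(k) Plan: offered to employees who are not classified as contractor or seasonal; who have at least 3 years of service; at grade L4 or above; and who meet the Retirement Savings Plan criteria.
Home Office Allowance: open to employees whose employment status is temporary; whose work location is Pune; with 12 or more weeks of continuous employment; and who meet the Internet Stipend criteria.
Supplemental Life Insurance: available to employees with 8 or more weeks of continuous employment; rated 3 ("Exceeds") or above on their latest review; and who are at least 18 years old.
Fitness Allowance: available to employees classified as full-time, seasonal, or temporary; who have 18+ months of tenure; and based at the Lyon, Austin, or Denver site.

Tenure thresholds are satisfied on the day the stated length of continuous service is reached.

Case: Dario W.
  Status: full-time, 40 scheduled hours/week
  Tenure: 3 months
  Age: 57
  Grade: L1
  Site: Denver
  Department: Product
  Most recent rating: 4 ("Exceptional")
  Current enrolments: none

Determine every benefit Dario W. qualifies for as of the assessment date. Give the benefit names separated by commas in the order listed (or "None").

Supplemental Life Insurance

Internet Stipend — status full-time ✓; service 3 months < 120 days ✗ → not eligible.
Equity Grant Program — status full-time ✓ (not excluded); service 3 months < 120 days ✗ → not eligible.
Retirement Savings Plan — status full-time ✓ (not excluded); service 3 months ≥ 45 days ✓; grade L1 < L5 ✗ → not eligible.
401(k) Plan — status full-time ✓ (not excluded); service 3 months < 3 years (≈1095 days) ✗ → not eligible.
Home Office Allowance — status full-time ✗ (requires temporary) → not eligible.
Supplemental Life Insurance — service 3 months ≥ 8 weeks (≈56 days) ✓; rating 4 ≥ 3 ✓; age 57 ≥ 18 ✓ → eligible.
Fitness Allowance — status full-time ✓; service 3 months < 18 months ✗ → not eligible.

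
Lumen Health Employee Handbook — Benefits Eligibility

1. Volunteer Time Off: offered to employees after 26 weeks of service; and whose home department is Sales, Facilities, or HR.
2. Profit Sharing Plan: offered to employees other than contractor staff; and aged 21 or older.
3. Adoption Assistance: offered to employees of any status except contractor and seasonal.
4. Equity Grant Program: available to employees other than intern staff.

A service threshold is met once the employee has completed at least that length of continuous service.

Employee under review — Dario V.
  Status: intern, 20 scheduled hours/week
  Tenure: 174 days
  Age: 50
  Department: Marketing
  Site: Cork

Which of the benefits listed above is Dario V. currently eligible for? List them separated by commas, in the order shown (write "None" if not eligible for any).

Profit Sharing Plan, Adoption Assistance

Volunteer Time Off — service 174 days < 26 weeks (≈182 days) ✗ → not eligible.
Profit Sharing Plan — status intern ✓ (not excluded); age 50 ≥ 21 ✓ → eligible.
Adoption Assistance — status intern ✓ (not excluded) → eligible.
Equity Grant Program — status intern ✗ (excluded) → not eligible.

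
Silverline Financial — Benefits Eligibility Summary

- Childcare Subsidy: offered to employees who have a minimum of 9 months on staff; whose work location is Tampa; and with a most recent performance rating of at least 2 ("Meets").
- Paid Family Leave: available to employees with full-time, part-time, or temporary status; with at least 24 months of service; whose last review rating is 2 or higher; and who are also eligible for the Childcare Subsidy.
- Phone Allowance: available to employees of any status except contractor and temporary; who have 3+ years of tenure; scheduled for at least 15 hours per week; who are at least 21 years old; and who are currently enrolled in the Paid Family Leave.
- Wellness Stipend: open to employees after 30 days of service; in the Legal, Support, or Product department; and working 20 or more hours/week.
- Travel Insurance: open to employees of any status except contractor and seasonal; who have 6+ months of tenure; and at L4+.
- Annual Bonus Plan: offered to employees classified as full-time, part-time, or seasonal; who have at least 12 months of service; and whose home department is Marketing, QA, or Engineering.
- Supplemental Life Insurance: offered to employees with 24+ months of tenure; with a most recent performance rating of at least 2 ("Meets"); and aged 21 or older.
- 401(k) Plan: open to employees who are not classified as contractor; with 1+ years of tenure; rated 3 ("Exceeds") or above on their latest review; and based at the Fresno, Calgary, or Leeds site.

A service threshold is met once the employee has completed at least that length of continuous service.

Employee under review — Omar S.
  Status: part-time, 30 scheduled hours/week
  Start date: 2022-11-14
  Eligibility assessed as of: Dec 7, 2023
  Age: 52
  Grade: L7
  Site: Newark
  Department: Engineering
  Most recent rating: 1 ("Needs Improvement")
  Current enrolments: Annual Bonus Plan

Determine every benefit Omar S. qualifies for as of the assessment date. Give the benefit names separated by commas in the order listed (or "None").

Service from 2022-11-14 to Dec 7, 2023: 388 days.
Childcare Subsidy — service 388 days ≥ 9 months (≈270 days) ✓; site Newark ✗ (not Tampa) → not eligible.
Paid Family Leave — status part-time ✓; service 388 days < 24 months (≈720 days) ✗ → not eligible.
Phone Allowance — status part-time ✓ (not excluded); service 388 days < 3 years (≈1095 days) ✗ → not eligible.
Wellness Stipend — service 388 days ≥ 30 days ✓; dept Engineering ✗ → not eligible.
Travel Insurance — status part-time ✓ (not excluded); service 388 days ≥ 6 months (≈180 days) ✓; grade L7 ≥ L4 ✓ → eligible.
Annual Bonus Plan — status part-time ✓; service 388 days ≥ 12 months (≈360 days) ✓; dept Engineering ✓ → eligible.
Supplemental Life Insurance — service 388 days < 24 months (≈720 days) ✗ → not eligible.
401(k) Plan — status part-time ✓ (not excluded); service 388 days ≥ 1 year (≈365 days) ✓; rating 1 < 3 ✗ → not eligible.

Travel Insurance, Annual Bonus Plan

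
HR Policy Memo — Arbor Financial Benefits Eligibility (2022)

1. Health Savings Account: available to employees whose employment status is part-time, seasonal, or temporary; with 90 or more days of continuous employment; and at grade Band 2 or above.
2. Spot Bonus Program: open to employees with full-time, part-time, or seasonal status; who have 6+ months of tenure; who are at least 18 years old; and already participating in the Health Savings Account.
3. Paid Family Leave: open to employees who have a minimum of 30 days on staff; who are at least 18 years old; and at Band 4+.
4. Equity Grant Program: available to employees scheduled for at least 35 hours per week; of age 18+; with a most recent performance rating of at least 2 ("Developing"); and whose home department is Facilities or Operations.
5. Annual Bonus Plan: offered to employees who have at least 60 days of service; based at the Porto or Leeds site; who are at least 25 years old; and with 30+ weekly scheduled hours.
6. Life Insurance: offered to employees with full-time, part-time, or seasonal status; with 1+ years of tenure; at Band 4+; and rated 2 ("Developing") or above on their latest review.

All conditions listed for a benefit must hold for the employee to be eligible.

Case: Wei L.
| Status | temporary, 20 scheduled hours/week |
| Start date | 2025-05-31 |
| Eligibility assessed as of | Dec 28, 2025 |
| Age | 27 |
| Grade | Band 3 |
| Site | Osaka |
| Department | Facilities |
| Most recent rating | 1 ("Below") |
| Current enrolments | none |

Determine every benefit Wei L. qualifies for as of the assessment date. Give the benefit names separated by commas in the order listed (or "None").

Health Savings Account

Service from 2025-05-31 to Dec 28, 2025: 211 days.
Health Savings Account — status temporary ✓; service 211 days ≥ 90 days ✓; grade Band 3 ≥ Band 2 ✓ → eligible.
Spot Bonus Program — status temporary ✗ (requires full-time, part-time, or seasonal) → not eligible.
Paid Family Leave — service 211 days ≥ 30 days ✓; age 27 ≥ 18 ✓; grade Band 3 < Band 4 ✗ → not eligible.
Equity Grant Program — 20 hrs/wk < 35 ✗ → not eligible.
Annual Bonus Plan — service 211 days ≥ 60 days ✓; site Osaka ✗ (not Porto or Leeds) → not eligible.
Life Insurance — status temporary ✗ (requires full-time, part-time, or seasonal) → not eligible.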